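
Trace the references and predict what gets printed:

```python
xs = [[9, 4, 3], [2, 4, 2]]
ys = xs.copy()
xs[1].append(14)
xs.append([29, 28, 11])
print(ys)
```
[[9, 4, 3], [2, 4, 2, 14]]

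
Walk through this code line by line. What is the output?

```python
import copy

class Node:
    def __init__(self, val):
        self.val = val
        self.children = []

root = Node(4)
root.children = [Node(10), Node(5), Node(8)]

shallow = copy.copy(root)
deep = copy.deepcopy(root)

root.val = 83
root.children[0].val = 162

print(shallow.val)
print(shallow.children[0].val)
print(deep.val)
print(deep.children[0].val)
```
4
162
4
10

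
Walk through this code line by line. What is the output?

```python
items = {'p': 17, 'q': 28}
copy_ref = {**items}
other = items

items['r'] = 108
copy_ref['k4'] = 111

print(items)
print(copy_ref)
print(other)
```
{'p': 17, 'q': 28, 'r': 108}
{'p': 17, 'q': 28, 'k4': 111}
{'p': 17, 'q': 28, 'r': 108}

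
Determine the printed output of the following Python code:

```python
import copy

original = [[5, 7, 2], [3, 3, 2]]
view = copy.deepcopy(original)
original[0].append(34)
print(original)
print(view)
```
[[5, 7, 2, 34], [3, 3, 2]]
[[5, 7, 2], [3, 3, 2]]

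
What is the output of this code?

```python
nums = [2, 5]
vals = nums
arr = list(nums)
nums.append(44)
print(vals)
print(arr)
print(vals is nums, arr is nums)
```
[2, 5, 44]
[2, 5]
True False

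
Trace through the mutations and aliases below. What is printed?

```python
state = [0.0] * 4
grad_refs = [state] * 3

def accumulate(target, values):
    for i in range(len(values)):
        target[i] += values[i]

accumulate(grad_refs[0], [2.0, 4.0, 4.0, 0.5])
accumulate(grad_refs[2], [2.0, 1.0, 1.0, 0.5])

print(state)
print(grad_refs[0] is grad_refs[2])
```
[4.0, 5.0, 5.0, 1.0]
True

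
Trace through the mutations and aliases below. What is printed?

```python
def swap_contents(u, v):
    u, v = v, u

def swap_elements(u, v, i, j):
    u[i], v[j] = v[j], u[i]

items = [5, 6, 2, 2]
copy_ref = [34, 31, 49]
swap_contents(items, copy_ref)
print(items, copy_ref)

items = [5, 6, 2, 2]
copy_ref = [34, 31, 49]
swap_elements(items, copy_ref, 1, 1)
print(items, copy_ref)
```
[5, 6, 2, 2] [34, 31, 49]
[5, 31, 2, 2] [34, 6, 49]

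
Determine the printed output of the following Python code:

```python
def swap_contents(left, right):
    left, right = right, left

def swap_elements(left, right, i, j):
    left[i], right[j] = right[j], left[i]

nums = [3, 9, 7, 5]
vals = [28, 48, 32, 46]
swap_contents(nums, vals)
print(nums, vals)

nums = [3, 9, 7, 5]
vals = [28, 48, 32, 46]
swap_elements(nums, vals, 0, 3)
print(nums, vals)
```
[3, 9, 7, 5] [28, 48, 32, 46]
[46, 9, 7, 5] [28, 48, 32, 3]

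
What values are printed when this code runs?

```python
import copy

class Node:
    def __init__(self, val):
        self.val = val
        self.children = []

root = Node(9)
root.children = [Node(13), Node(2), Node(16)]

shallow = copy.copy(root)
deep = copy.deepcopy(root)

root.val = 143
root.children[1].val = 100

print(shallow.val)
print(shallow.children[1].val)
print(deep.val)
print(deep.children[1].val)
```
9
100
9
2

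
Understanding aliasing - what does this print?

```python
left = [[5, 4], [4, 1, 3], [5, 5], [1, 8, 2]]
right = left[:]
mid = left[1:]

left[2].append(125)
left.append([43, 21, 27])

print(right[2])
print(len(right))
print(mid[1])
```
[5, 5, 125]
4
[5, 5, 125]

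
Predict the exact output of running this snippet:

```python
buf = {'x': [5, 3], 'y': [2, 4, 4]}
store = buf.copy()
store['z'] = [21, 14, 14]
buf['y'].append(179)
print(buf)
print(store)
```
{'x': [5, 3], 'y': [2, 4, 4, 179]}
{'x': [5, 3], 'y': [2, 4, 4, 179], 'z': [21, 14, 14]}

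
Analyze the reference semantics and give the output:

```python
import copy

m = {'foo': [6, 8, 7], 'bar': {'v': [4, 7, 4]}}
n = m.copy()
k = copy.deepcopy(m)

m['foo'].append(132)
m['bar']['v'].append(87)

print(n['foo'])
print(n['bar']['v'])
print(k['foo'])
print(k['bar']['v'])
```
[6, 8, 7, 132]
[4, 7, 4, 87]
[6, 8, 7]
[4, 7, 4]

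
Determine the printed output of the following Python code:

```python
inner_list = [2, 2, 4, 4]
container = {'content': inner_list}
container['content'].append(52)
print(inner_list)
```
[2, 2, 4, 4, 52]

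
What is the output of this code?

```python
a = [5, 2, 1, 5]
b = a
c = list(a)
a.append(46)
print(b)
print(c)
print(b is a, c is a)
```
[5, 2, 1, 5, 46]
[5, 2, 1, 5]
True False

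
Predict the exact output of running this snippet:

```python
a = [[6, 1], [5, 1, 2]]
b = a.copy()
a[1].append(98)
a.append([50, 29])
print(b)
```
[[6, 1], [5, 1, 2, 98]]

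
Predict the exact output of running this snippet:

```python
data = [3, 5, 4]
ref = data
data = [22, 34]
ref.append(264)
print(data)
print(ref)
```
[22, 34]
[3, 5, 4, 264]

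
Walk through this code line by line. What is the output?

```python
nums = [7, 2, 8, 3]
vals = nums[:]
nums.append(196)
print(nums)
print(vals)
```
[7, 2, 8, 3, 196]
[7, 2, 8, 3]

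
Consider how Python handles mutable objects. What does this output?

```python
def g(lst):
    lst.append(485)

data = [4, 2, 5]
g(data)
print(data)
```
[4, 2, 5, 485]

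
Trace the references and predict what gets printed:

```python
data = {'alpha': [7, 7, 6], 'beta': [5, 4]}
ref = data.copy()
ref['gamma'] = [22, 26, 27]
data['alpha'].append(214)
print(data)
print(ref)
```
{'alpha': [7, 7, 6, 214], 'beta': [5, 4]}
{'alpha': [7, 7, 6, 214], 'beta': [5, 4], 'gamma': [22, 26, 27]}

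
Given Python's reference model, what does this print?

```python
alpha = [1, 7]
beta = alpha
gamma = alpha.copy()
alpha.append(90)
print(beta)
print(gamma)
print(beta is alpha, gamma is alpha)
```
[1, 7, 90]
[1, 7]
True False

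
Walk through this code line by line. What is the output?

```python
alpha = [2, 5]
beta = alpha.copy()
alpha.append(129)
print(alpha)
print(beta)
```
[2, 5, 129]
[2, 5]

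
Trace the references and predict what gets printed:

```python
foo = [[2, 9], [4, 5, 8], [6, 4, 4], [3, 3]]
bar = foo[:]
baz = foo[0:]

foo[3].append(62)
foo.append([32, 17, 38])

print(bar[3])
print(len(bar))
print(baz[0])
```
[3, 3, 62]
4
[2, 9]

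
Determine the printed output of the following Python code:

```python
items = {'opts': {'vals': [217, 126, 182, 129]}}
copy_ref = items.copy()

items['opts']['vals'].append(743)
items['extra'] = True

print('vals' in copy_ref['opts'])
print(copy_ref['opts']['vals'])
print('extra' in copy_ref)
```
True
[217, 126, 182, 129, 743]
False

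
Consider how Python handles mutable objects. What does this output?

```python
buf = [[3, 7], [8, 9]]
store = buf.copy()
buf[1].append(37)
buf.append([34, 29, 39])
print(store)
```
[[3, 7], [8, 9, 37]]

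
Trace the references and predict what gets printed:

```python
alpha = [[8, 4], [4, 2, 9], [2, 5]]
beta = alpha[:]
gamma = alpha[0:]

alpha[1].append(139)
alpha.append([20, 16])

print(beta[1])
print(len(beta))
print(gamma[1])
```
[4, 2, 9, 139]
3
[4, 2, 9, 139]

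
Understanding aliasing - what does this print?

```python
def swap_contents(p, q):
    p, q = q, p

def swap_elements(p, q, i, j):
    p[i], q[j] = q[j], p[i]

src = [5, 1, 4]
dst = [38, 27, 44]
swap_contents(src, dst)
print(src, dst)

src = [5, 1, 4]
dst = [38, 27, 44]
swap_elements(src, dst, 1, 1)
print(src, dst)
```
[5, 1, 4] [38, 27, 44]
[5, 27, 4] [38, 1, 44]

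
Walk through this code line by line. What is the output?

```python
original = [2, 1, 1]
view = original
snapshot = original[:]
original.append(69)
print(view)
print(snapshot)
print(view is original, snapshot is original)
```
[2, 1, 1, 69]
[2, 1, 1]
True False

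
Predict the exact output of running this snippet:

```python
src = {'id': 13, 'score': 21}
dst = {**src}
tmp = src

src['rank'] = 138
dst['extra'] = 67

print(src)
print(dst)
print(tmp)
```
{'id': 13, 'score': 21, 'rank': 138}
{'id': 13, 'score': 21, 'extra': 67}
{'id': 13, 'score': 21, 'rank': 138}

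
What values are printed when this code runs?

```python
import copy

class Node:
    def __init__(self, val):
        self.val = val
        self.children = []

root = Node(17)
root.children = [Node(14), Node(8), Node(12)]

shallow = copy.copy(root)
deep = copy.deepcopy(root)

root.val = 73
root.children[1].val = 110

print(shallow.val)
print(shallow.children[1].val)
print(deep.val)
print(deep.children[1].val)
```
17
110
17
8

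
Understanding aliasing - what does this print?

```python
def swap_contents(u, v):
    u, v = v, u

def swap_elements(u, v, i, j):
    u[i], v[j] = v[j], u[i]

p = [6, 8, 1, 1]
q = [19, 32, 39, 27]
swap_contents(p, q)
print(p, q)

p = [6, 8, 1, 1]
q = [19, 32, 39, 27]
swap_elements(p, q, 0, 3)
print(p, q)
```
[6, 8, 1, 1] [19, 32, 39, 27]
[27, 8, 1, 1] [19, 32, 39, 6]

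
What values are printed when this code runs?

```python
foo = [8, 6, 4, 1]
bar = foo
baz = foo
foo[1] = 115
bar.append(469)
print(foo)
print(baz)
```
[8, 115, 4, 1, 469]
[8, 115, 4, 1, 469]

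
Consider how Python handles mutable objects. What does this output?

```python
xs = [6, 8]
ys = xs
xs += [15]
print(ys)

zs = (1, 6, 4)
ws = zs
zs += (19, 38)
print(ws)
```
[6, 8, 15]
(1, 6, 4)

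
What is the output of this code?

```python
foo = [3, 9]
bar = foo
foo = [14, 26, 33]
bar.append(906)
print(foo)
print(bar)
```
[14, 26, 33]
[3, 9, 906]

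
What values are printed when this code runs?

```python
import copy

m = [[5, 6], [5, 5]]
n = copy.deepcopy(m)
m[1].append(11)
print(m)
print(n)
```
[[5, 6], [5, 5, 11]]
[[5, 6], [5, 5]]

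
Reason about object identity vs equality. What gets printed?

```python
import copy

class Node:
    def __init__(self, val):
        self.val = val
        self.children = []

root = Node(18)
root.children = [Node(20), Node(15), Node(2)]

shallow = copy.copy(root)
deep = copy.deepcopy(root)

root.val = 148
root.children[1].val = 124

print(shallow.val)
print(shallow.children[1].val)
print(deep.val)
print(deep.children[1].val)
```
18
124
18
15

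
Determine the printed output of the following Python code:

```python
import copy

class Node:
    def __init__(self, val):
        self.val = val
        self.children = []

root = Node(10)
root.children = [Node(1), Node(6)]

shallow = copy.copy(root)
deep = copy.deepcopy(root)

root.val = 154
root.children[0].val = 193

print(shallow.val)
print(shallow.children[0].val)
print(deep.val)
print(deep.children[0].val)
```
10
193
10
1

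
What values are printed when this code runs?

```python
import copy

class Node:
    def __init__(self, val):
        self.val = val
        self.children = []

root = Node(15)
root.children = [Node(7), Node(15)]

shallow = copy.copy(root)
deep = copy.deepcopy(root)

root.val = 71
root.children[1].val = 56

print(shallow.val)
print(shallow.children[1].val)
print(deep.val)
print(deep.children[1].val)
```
15
56
15
15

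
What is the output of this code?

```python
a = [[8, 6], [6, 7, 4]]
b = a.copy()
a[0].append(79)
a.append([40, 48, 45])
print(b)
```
[[8, 6, 79], [6, 7, 4]]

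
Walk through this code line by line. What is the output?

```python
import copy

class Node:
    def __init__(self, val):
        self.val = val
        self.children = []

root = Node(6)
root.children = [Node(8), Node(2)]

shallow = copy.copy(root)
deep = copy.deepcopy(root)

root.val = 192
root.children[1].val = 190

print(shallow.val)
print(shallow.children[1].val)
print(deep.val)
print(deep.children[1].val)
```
6
190
6
2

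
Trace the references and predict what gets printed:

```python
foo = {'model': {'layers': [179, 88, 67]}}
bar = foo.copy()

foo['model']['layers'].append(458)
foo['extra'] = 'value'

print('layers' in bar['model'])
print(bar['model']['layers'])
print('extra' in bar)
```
True
[179, 88, 67, 458]
False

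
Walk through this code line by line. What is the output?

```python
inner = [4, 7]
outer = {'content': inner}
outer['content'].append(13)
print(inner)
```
[4, 7, 13]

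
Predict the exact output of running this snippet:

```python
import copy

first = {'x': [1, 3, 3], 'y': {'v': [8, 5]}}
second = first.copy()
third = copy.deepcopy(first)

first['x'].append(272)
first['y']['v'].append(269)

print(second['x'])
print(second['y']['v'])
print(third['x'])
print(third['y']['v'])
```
[1, 3, 3, 272]
[8, 5, 269]
[1, 3, 3]
[8, 5]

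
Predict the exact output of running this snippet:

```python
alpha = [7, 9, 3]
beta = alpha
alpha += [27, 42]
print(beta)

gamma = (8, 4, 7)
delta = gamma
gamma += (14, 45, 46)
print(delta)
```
[7, 9, 3, 27, 42]
(8, 4, 7)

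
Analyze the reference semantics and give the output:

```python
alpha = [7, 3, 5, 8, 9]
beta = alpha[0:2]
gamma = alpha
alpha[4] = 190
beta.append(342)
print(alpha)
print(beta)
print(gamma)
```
[7, 3, 5, 8, 190]
[7, 3, 342]
[7, 3, 5, 8, 190]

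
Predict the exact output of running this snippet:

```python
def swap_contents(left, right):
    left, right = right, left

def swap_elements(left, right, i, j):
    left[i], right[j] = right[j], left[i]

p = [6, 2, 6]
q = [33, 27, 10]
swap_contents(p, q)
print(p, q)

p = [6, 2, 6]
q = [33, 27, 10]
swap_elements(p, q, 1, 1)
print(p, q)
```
[6, 2, 6] [33, 27, 10]
[6, 27, 6] [33, 2, 10]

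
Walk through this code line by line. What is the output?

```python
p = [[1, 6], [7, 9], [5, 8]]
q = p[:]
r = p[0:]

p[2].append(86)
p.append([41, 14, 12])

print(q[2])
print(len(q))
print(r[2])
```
[5, 8, 86]
3
[5, 8, 86]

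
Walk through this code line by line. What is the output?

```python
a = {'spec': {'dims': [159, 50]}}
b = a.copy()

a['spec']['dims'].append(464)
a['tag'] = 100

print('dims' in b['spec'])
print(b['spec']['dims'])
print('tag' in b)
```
True
[159, 50, 464]
False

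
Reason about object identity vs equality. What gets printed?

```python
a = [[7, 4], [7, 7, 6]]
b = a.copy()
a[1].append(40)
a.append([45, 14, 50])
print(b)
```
[[7, 4], [7, 7, 6, 40]]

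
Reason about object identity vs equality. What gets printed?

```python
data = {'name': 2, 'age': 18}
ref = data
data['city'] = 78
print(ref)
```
{'name': 2, 'age': 18, 'city': 78}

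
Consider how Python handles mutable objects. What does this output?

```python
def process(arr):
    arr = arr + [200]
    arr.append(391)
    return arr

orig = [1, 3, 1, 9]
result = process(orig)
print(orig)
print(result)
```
[1, 3, 1, 9]
[1, 3, 1, 9, 200, 391]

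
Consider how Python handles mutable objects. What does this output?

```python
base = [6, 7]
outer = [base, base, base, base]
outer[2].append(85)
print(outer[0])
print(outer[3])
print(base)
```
[6, 7, 85]
[6, 7, 85]
[6, 7, 85]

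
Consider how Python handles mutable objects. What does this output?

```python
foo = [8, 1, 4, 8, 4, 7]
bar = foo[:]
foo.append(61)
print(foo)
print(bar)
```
[8, 1, 4, 8, 4, 7, 61]
[8, 1, 4, 8, 4, 7]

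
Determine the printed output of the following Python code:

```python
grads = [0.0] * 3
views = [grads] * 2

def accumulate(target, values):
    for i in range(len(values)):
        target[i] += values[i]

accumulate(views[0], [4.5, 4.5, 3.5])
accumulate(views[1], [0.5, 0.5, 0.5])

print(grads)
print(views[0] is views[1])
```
[5.0, 5.0, 4.0]
True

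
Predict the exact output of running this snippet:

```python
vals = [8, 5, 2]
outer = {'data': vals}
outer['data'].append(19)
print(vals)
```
[8, 5, 2, 19]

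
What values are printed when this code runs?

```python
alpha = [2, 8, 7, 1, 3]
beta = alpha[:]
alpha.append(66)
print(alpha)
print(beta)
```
[2, 8, 7, 1, 3, 66]
[2, 8, 7, 1, 3]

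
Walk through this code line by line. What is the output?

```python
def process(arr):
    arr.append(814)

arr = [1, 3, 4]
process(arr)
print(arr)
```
[1, 3, 4, 814]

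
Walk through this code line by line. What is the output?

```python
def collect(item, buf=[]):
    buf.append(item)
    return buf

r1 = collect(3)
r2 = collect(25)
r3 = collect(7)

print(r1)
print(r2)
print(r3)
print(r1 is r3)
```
[3, 25, 7]
[3, 25, 7]
[3, 25, 7]
True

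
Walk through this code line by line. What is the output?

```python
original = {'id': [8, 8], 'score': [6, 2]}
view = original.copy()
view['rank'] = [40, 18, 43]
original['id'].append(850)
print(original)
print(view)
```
{'id': [8, 8, 850], 'score': [6, 2]}
{'id': [8, 8, 850], 'score': [6, 2], 'rank': [40, 18, 43]}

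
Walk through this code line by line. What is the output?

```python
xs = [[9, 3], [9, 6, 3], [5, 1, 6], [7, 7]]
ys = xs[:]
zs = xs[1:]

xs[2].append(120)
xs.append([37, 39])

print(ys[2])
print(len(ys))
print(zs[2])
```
[5, 1, 6, 120]
4
[7, 7]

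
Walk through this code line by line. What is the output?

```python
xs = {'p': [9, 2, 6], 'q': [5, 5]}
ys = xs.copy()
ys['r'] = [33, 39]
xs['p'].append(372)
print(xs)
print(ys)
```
{'p': [9, 2, 6, 372], 'q': [5, 5]}
{'p': [9, 2, 6, 372], 'q': [5, 5], 'r': [33, 39]}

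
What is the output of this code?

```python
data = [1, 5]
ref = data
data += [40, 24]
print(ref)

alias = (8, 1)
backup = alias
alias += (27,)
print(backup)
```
[1, 5, 40, 24]
(8, 1)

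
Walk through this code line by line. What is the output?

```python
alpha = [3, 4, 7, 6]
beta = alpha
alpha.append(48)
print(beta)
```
[3, 4, 7, 6, 48]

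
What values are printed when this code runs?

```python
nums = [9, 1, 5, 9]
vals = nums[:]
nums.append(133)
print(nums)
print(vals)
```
[9, 1, 5, 9, 133]
[9, 1, 5, 9]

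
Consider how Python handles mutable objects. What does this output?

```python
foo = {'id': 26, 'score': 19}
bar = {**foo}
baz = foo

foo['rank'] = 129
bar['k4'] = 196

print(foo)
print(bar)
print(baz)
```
{'id': 26, 'score': 19, 'rank': 129}
{'id': 26, 'score': 19, 'k4': 196}
{'id': 26, 'score': 19, 'rank': 129}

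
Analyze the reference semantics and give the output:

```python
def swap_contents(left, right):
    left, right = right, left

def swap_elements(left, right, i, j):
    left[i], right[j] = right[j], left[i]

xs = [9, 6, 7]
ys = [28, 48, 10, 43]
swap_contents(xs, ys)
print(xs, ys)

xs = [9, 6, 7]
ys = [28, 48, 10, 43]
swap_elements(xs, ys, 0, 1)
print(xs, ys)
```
[9, 6, 7] [28, 48, 10, 43]
[48, 6, 7] [28, 9, 10, 43]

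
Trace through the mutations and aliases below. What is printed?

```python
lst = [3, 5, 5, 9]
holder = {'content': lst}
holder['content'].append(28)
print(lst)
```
[3, 5, 5, 9, 28]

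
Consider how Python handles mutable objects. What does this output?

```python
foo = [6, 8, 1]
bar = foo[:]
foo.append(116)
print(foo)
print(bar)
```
[6, 8, 1, 116]
[6, 8, 1]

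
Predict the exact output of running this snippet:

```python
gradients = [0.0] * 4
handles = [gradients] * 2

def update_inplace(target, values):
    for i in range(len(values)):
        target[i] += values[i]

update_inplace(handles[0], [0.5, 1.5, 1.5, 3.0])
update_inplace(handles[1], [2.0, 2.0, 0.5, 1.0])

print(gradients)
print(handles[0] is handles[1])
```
[2.5, 3.5, 2.0, 4.0]
True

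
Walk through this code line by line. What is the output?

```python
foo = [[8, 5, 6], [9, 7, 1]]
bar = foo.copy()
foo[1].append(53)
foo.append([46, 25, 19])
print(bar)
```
[[8, 5, 6], [9, 7, 1, 53]]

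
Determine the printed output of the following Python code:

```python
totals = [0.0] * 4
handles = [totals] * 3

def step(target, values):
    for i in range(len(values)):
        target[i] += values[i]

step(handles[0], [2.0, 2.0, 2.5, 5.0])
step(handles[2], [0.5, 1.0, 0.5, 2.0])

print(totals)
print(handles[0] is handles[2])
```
[2.5, 3.0, 3.0, 7.0]
True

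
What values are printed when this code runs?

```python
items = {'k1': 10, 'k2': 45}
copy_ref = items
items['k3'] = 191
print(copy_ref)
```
{'k1': 10, 'k2': 45, 'k3': 191}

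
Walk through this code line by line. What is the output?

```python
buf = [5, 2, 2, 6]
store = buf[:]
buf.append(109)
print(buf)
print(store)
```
[5, 2, 2, 6, 109]
[5, 2, 2, 6]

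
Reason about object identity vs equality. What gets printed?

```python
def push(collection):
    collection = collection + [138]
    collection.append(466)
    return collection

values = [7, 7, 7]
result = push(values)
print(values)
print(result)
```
[7, 7, 7]
[7, 7, 7, 138, 466]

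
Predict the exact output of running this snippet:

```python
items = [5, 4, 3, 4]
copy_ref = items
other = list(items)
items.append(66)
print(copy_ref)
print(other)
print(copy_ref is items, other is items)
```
[5, 4, 3, 4, 66]
[5, 4, 3, 4]
True False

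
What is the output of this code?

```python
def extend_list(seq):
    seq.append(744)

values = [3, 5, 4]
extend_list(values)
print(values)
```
[3, 5, 4, 744]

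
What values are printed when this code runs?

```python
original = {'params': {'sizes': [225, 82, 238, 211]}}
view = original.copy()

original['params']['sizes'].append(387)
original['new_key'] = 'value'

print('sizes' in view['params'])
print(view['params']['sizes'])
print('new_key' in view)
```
True
[225, 82, 238, 211, 387]
False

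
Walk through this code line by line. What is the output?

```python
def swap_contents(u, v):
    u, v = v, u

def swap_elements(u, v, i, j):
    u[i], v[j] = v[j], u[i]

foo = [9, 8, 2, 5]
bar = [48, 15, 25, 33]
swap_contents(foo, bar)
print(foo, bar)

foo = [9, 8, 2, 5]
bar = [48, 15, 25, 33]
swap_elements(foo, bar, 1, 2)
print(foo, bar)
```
[9, 8, 2, 5] [48, 15, 25, 33]
[9, 25, 2, 5] [48, 15, 8, 33]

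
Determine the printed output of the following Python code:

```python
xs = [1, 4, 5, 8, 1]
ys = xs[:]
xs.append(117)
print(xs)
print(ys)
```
[1, 4, 5, 8, 1, 117]
[1, 4, 5, 8, 1]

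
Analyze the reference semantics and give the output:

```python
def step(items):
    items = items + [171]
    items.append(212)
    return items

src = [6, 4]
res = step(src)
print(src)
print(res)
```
[6, 4]
[6, 4, 171, 212]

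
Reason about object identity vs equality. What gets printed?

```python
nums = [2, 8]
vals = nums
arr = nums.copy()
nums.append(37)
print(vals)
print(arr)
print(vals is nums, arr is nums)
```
[2, 8, 37]
[2, 8]
True False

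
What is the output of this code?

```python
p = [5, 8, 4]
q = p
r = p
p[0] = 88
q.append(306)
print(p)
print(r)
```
[88, 8, 4, 306]
[88, 8, 4, 306]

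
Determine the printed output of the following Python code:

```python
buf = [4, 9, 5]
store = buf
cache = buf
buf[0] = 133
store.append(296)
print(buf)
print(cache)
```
[133, 9, 5, 296]
[133, 9, 5, 296]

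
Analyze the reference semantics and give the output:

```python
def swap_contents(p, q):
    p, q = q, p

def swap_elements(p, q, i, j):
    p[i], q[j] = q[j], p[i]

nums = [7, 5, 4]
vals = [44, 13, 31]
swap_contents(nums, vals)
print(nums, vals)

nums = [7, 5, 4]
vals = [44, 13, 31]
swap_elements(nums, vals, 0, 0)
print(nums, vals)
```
[7, 5, 4] [44, 13, 31]
[44, 5, 4] [7, 13, 31]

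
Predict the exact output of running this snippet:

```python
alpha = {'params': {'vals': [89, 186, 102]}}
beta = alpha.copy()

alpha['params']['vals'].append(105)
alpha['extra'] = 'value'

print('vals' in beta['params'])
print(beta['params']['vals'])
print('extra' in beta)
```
True
[89, 186, 102, 105]
False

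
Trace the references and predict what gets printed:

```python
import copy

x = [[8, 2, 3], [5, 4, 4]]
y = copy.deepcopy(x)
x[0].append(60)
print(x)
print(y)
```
[[8, 2, 3, 60], [5, 4, 4]]
[[8, 2, 3], [5, 4, 4]]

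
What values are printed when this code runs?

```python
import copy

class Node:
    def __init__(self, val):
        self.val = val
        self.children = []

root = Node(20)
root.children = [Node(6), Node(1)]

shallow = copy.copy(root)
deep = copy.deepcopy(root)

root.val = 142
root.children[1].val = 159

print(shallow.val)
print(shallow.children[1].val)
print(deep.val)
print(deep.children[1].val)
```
20
159
20
1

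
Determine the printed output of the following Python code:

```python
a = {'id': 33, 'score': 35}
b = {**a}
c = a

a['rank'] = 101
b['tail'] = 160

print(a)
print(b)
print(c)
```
{'id': 33, 'score': 35, 'rank': 101}
{'id': 33, 'score': 35, 'tail': 160}
{'id': 33, 'score': 35, 'rank': 101}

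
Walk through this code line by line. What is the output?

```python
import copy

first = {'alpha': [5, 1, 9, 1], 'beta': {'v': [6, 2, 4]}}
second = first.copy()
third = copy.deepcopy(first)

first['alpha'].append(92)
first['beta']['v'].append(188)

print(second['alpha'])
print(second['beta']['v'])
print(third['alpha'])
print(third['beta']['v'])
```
[5, 1, 9, 1, 92]
[6, 2, 4, 188]
[5, 1, 9, 1]
[6, 2, 4]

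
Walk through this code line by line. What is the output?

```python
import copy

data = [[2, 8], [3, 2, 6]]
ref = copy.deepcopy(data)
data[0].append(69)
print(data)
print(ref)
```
[[2, 8, 69], [3, 2, 6]]
[[2, 8], [3, 2, 6]]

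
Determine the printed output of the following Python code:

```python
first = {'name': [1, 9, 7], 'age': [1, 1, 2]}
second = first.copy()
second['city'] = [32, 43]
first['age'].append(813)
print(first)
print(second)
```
{'name': [1, 9, 7], 'age': [1, 1, 2, 813]}
{'name': [1, 9, 7], 'age': [1, 1, 2, 813], 'city': [32, 43]}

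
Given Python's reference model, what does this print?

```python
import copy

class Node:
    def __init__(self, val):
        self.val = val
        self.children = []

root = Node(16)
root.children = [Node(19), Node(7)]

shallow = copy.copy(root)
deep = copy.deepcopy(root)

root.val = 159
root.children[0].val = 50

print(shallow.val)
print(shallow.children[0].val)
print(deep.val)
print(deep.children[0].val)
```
16
50
16
19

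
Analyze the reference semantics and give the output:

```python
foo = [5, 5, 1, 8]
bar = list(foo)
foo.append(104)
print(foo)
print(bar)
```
[5, 5, 1, 8, 104]
[5, 5, 1, 8]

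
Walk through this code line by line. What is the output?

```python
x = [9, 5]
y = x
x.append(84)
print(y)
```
[9, 5, 84]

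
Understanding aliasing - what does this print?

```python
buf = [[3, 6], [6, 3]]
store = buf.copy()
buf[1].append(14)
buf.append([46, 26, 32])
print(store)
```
[[3, 6], [6, 3, 14]]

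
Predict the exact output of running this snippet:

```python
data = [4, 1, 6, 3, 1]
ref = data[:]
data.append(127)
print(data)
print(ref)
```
[4, 1, 6, 3, 1, 127]
[4, 1, 6, 3, 1]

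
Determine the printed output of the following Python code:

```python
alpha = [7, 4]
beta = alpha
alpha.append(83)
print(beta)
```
[7, 4, 83]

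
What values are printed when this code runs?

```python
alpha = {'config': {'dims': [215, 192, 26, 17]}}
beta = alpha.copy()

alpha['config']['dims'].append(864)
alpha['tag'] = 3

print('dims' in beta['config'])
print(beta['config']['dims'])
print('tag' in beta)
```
True
[215, 192, 26, 17, 864]
False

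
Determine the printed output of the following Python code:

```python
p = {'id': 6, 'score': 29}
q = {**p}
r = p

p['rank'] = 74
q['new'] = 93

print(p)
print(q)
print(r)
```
{'id': 6, 'score': 29, 'rank': 74}
{'id': 6, 'score': 29, 'new': 93}
{'id': 6, 'score': 29, 'rank': 74}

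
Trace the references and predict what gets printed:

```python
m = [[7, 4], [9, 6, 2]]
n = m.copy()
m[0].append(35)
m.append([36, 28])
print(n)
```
[[7, 4, 35], [9, 6, 2]]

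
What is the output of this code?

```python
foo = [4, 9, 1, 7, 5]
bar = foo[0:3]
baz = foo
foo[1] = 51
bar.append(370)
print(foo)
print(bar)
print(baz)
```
[4, 51, 1, 7, 5]
[4, 9, 1, 370]
[4, 51, 1, 7, 5]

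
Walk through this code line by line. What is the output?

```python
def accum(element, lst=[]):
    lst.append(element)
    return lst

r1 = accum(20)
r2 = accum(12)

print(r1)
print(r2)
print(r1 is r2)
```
[20, 12]
[20, 12]
True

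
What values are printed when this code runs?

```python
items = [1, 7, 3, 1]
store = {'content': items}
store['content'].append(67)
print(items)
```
[1, 7, 3, 1, 67]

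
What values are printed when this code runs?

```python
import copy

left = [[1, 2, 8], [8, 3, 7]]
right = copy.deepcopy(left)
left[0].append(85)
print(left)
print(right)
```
[[1, 2, 8, 85], [8, 3, 7]]
[[1, 2, 8], [8, 3, 7]]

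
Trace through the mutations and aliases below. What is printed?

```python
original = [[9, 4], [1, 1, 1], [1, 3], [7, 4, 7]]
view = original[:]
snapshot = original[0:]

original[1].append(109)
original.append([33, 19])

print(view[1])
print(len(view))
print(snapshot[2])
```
[1, 1, 1, 109]
4
[1, 3]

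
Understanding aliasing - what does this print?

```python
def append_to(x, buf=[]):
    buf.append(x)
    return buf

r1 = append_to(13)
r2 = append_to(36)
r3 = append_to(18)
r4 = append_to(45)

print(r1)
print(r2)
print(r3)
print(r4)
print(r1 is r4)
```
[13, 36, 18, 45]
[13, 36, 18, 45]
[13, 36, 18, 45]
[13, 36, 18, 45]
True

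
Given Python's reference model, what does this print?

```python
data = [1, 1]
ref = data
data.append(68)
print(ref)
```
[1, 1, 68]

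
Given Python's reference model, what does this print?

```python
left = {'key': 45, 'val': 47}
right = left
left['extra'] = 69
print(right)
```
{'key': 45, 'val': 47, 'extra': 69}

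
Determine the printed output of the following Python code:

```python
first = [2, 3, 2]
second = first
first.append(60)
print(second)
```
[2, 3, 2, 60]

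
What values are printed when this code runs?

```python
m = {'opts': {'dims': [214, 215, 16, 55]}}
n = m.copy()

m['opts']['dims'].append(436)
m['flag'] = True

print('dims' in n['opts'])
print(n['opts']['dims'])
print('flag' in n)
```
True
[214, 215, 16, 55, 436]
False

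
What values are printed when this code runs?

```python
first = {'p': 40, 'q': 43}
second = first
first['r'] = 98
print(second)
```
{'p': 40, 'q': 43, 'r': 98}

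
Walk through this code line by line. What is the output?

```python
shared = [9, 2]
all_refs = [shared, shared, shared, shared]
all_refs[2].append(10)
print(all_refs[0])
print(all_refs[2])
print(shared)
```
[9, 2, 10]
[9, 2, 10]
[9, 2, 10]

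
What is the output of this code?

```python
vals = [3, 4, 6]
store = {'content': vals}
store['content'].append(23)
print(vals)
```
[3, 4, 6, 23]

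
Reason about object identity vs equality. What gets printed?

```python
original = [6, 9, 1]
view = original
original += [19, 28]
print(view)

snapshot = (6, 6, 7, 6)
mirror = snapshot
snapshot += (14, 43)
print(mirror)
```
[6, 9, 1, 19, 28]
(6, 6, 7, 6)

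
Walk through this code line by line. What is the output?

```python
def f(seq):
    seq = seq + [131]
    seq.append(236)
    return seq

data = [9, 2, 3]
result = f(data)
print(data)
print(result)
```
[9, 2, 3]
[9, 2, 3, 131, 236]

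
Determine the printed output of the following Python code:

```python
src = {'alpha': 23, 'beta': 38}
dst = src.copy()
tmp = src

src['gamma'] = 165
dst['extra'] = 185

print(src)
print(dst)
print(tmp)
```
{'alpha': 23, 'beta': 38, 'gamma': 165}
{'alpha': 23, 'beta': 38, 'extra': 185}
{'alpha': 23, 'beta': 38, 'gamma': 165}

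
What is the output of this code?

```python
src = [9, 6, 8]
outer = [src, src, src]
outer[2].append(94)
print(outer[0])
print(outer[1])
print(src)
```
[9, 6, 8, 94]
[9, 6, 8, 94]
[9, 6, 8, 94]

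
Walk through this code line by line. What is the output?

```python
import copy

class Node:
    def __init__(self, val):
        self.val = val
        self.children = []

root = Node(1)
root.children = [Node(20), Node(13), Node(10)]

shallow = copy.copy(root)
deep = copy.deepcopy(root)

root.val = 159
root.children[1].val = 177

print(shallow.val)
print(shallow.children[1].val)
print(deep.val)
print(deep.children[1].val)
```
1
177
1
13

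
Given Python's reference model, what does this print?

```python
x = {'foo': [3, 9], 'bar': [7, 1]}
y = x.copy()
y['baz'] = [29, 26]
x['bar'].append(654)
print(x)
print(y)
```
{'foo': [3, 9], 'bar': [7, 1, 654]}
{'foo': [3, 9], 'bar': [7, 1, 654], 'baz': [29, 26]}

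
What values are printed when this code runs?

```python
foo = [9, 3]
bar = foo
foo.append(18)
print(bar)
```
[9, 3, 18]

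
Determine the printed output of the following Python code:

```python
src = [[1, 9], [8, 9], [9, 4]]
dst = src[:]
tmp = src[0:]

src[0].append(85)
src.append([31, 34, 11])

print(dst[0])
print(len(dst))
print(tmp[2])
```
[1, 9, 85]
3
[9, 4]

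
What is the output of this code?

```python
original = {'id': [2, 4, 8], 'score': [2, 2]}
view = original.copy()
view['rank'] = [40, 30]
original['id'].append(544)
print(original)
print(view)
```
{'id': [2, 4, 8, 544], 'score': [2, 2]}
{'id': [2, 4, 8, 544], 'score': [2, 2], 'rank': [40, 30]}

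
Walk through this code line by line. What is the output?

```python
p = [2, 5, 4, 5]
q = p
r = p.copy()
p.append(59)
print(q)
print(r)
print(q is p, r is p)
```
[2, 5, 4, 5, 59]
[2, 5, 4, 5]
True False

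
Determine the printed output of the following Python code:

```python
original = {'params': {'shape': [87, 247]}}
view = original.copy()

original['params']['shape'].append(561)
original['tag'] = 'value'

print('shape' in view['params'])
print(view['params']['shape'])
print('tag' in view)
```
True
[87, 247, 561]
False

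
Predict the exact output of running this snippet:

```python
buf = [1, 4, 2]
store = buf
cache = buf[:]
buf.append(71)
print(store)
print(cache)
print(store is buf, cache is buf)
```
[1, 4, 2, 71]
[1, 4, 2]
True False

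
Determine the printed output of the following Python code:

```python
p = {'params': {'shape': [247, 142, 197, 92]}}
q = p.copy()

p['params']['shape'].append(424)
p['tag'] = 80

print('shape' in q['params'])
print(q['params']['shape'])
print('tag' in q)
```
True
[247, 142, 197, 92, 424]
False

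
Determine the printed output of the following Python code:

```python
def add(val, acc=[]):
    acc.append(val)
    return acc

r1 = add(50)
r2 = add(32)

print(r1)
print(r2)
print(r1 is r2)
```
[50, 32]
[50, 32]
True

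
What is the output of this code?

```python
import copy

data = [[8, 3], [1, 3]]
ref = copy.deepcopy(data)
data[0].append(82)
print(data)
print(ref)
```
[[8, 3, 82], [1, 3]]
[[8, 3], [1, 3]]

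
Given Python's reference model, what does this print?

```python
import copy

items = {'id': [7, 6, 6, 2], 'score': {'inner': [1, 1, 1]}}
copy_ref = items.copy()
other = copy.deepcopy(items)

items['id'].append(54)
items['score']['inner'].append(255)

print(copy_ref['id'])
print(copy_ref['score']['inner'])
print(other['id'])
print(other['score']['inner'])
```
[7, 6, 6, 2, 54]
[1, 1, 1, 255]
[7, 6, 6, 2]
[1, 1, 1]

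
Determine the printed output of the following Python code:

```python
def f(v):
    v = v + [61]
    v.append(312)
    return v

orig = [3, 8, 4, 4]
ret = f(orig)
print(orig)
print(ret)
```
[3, 8, 4, 4]
[3, 8, 4, 4, 61, 312]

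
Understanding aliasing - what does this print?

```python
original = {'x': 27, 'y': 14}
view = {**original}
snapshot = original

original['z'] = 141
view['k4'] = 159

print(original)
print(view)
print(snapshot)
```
{'x': 27, 'y': 14, 'z': 141}
{'x': 27, 'y': 14, 'k4': 159}
{'x': 27, 'y': 14, 'z': 141}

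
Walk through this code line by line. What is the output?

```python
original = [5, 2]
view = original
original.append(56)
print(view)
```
[5, 2, 56]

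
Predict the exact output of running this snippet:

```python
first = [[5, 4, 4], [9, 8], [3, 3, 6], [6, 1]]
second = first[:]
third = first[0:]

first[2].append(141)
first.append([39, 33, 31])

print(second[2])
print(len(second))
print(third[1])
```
[3, 3, 6, 141]
4
[9, 8]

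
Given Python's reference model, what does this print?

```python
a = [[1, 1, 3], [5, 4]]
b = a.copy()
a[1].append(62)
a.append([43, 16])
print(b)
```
[[1, 1, 3], [5, 4, 62]]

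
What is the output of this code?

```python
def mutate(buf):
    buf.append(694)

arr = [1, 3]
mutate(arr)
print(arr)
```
[1, 3, 694]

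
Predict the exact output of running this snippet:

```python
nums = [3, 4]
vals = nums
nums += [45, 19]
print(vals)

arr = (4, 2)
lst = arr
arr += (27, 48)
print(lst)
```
[3, 4, 45, 19]
(4, 2)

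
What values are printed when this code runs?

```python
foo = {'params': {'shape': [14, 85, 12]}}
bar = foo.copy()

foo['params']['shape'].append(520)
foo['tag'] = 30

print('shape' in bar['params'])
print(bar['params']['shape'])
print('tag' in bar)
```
True
[14, 85, 12, 520]
False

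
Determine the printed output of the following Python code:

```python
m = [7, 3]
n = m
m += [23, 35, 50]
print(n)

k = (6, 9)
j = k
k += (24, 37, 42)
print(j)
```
[7, 3, 23, 35, 50]
(6, 9)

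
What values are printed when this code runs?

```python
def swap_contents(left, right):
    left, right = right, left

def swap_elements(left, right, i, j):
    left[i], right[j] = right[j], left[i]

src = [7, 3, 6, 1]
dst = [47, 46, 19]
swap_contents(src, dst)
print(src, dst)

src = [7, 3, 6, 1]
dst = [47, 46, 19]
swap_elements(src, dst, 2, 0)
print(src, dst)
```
[7, 3, 6, 1] [47, 46, 19]
[7, 3, 47, 1] [6, 46, 19]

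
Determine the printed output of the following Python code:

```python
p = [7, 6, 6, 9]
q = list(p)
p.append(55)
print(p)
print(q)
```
[7, 6, 6, 9, 55]
[7, 6, 6, 9]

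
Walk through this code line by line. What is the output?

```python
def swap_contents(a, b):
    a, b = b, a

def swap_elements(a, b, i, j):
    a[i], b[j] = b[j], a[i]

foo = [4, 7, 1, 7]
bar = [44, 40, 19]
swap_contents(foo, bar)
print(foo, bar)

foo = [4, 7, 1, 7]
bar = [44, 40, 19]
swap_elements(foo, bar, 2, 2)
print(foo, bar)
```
[4, 7, 1, 7] [44, 40, 19]
[4, 7, 19, 7] [44, 40, 1]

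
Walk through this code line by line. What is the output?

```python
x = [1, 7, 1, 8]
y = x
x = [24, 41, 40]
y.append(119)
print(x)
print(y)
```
[24, 41, 40]
[1, 7, 1, 8, 119]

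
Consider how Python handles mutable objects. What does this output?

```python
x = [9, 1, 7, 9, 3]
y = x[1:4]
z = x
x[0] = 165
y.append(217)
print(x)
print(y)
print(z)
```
[165, 1, 7, 9, 3]
[1, 7, 9, 217]
[165, 1, 7, 9, 3]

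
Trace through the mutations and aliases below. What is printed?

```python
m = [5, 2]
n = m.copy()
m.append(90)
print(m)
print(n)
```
[5, 2, 90]
[5, 2]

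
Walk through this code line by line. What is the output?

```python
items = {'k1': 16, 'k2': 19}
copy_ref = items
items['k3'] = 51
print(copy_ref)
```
{'k1': 16, 'k2': 19, 'k3': 51}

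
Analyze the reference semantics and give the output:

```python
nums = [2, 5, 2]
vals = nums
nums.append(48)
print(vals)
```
[2, 5, 2, 48]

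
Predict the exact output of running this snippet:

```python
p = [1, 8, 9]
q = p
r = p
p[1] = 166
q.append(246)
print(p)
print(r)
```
[1, 166, 9, 246]
[1, 166, 9, 246]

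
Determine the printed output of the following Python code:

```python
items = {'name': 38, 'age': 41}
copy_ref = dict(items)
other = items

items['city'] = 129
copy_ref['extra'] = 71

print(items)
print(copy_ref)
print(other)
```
{'name': 38, 'age': 41, 'city': 129}
{'name': 38, 'age': 41, 'extra': 71}
{'name': 38, 'age': 41, 'city': 129}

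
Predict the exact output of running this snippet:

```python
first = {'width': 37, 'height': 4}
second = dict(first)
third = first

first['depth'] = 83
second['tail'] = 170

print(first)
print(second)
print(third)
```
{'width': 37, 'height': 4, 'depth': 83}
{'width': 37, 'height': 4, 'tail': 170}
{'width': 37, 'height': 4, 'depth': 83}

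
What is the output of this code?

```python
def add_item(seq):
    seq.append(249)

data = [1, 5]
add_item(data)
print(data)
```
[1, 5, 249]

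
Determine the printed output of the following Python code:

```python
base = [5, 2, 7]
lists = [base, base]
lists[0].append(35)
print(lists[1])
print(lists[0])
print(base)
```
[5, 2, 7, 35]
[5, 2, 7, 35]
[5, 2, 7, 35]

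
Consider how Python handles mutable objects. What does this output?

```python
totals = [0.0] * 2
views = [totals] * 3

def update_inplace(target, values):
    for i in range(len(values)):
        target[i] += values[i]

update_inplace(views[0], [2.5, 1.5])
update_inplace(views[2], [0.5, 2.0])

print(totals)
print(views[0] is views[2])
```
[3.0, 3.5]
True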